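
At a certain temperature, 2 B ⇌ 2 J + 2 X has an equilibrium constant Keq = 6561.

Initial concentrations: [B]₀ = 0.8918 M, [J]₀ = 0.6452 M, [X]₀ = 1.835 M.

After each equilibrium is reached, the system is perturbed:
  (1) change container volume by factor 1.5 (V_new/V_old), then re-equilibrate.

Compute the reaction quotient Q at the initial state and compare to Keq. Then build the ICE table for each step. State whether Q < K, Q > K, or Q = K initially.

Q₀ = 1.762 vs Keq = 6561 ⇒ Q<K, forward
Step 1:
                   B          J          X
  I           0.8918     0.6452      1.835
  C          -0.8426     0.8426     0.8426
  E          0.04918      1.488      2.678
  solve Keq expr → x = 0.4213; check Q = 6561
Then change container volume by factor 1.5 (V_new/V_old).
Step 2:
                   B          J          X
  I          0.03279     0.9919      1.785
  C         -0.01057    0.01057    0.01057
  E          0.02222      1.002      1.796
  solve Keq expr → x = 0.005283; check Q = 6561

Q₀ = 1.762; Q < K (proceeds forward)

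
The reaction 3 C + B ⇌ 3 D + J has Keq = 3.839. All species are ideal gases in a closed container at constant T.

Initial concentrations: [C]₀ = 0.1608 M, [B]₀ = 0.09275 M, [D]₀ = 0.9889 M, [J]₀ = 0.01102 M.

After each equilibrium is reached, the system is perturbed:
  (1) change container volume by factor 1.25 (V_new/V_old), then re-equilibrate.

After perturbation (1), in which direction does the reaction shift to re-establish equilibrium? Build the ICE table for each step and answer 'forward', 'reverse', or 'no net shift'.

Q₀ = 27.64 vs Keq = 3.839 ⇒ Q>K, reverse
Step 1:
                  C         B         D         J
  Initial    0.1608   0.09275    0.9889   0.01102
  Change    0.02477  0.008255  -0.02477 -0.008255
  Equil      0.1856     0.101    0.9641  0.002765
  solve Keq expr → x = -0.008255; check Q = 3.839
Then change container volume by factor 1.25 (V_new/V_old).
Step 2:
                  C         B         D         J
  Initial    0.1485    0.0808    0.7713  0.002212
  Change          0         0         0         0
  Equil      0.1485    0.0808    0.7713  0.002212
  solve Keq expr → x = 0; check Q = 3.839

Direction: no net shift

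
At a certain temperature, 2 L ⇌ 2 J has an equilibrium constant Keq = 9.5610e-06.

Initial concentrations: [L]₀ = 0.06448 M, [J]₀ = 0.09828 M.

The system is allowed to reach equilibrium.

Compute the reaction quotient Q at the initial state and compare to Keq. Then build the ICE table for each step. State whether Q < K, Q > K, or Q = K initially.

Q₀ = 2.323 vs Keq = 9.5610e-06 ⇒ Q>K, reverse
Step 1:
                   L          J
  Initial    0.06448    0.09828
  Change     0.09778   -0.09778
  Equil       0.1623 5.0172e-04
  solve Keq expr → x = -0.04889; check Q = 9.5610e-06

Q₀ = 2.323; Q > K (proceeds reverse)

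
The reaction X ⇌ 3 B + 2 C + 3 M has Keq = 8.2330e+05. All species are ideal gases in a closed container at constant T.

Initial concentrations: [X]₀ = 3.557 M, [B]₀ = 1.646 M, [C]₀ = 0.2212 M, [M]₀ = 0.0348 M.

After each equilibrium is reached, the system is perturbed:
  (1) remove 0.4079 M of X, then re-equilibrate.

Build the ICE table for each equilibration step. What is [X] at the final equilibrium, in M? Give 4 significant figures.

Q₀ = 2.5853e-06 vs Keq = 8.2330e+05 ⇒ Q<K, forward
Step 1:
                    X           B           C           M
  I             3.557       1.646      0.2212      0.0348
  C            -1.928       5.783       3.855       5.783
  E             1.629       7.429       4.076       5.818
  solve Keq expr → x = 1.928; check Q = 8.2330e+05
Then remove 0.4079 M of X.
Step 2:
                    X           B           C           M
  I             1.221       7.429       4.076       5.818
  C           0.06271     -0.1881     -0.1254     -0.1881
  E             1.284       7.241       3.951        5.63
  solve Keq expr → x = -0.06271; check Q = 8.2330e+05

[X]_eq = 1.284 M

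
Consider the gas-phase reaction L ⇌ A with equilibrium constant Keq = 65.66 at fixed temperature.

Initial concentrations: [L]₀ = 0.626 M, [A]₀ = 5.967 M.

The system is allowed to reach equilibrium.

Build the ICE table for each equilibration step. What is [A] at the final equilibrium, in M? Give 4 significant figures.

[A]_eq = 6.494 M

Q₀ = 9.532 vs Keq = 65.66 ⇒ Q<K, forward
Step 1:
                   L          A
  init         0.626      5.967
  Δ          -0.5271     0.5271
  eq          0.0989      6.494
  solve Keq expr → x = 0.5271; check Q = 65.66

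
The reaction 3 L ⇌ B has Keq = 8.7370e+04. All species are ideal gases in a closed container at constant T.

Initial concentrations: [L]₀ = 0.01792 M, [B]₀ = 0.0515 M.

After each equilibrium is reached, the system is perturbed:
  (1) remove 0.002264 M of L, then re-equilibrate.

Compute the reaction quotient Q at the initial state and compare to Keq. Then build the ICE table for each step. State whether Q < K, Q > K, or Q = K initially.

Q₀ = 8949 vs Keq = 8.7370e+04 ⇒ Q<K, forward
Step 1:
                  L         B
  I         0.01792    0.0515
  C       -0.009369  0.003123
  E        0.008551   0.05462
  solve Keq expr → x = 0.003123; check Q = 8.7370e+04
Then remove 0.002264 M of L.
Step 2:
                  L         B
  I        0.006287   0.05462
  C        0.002225 -7.4171e-04
  E        0.008512   0.05388
  solve Keq expr → x = -7.4171e-04; check Q = 8.7370e+04

Q₀ = 8949; Q < K (proceeds forward)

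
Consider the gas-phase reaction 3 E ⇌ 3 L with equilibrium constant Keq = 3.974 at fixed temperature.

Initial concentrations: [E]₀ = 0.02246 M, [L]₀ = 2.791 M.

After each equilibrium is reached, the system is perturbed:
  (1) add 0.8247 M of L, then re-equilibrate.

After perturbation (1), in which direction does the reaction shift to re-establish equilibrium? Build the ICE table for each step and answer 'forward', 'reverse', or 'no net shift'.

Direction: reverse

Q₀ = 1.9189e+06 vs Keq = 3.974 ⇒ Q>K, reverse
Step 1:
                    E           L
  init        0.02246       2.791
  Δ             1.066      -1.066
  eq            1.089       1.725
  solve Keq expr → x = -0.3555; check Q = 3.974
Then add 0.8247 M of L.
Step 2:
                    E           L
  init          1.089       2.549
  Δ            0.3192     -0.3192
  eq            1.408        2.23
  solve Keq expr → x = -0.1064; check Q = 3.974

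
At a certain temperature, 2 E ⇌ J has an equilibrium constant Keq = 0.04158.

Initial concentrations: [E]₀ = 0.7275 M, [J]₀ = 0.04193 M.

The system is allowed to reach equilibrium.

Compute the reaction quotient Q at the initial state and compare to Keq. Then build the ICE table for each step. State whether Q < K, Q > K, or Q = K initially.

Q₀ = 0.07922 vs Keq = 0.04158 ⇒ Q>K, reverse
Step 1:
                  E         J
  init       0.7275   0.04193
  Δ         0.03545  -0.01773
  eq          0.763    0.0242
  solve Keq expr → x = -0.01773; check Q = 0.04158

Q₀ = 0.07922; Q > K (proceeds reverse)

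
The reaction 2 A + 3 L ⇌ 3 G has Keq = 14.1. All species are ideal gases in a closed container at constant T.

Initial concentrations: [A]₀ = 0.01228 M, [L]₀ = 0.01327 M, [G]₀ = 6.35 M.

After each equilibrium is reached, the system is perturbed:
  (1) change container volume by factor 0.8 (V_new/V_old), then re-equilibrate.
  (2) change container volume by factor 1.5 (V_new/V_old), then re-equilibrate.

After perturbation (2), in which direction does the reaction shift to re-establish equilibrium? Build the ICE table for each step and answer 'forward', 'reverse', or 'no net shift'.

Direction: reverse

Q₀ = 7.2663e+11 vs Keq = 14.1 ⇒ Q>K, reverse
Step 1:
                  A         L         G
  Initial   0.01228   0.01327      6.35
  Change      1.148     1.722    -1.722
  Equil        1.16     1.735     4.628
  solve Keq expr → x = -0.5739; check Q = 14.1
Then change container volume by factor 0.8 (V_new/V_old).
Step 2:
                  A         L         G
  Initial      1.45     2.169     5.785
  Change    -0.1026   -0.1539    0.1539
  Equil       1.348     2.015     5.939
  solve Keq expr → x = 0.0513; check Q = 14.1
Then change container volume by factor 1.5 (V_new/V_old).
Step 3:
                  A         L         G
  Initial    0.8984     1.343     3.959
  Change     0.1271    0.1907   -0.1907
  Equil       1.026     1.534     3.769
  solve Keq expr → x = -0.06356; check Q = 14.1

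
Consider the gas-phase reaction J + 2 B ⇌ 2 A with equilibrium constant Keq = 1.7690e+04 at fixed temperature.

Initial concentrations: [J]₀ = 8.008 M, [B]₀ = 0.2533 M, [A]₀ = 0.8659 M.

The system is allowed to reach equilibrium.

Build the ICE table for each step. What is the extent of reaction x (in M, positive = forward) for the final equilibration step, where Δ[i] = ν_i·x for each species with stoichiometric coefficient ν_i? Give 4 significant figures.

x = 0.1252 M

Q₀ = 1.459 vs Keq = 1.7690e+04 ⇒ Q<K, forward
Step 1:
                  J         B         A
  I           8.008    0.2533    0.8659
  C         -0.1252   -0.2503    0.2503
  E           7.883  0.002989     1.116
  solve Keq expr → x = 0.1252; check Q = 1.7690e+04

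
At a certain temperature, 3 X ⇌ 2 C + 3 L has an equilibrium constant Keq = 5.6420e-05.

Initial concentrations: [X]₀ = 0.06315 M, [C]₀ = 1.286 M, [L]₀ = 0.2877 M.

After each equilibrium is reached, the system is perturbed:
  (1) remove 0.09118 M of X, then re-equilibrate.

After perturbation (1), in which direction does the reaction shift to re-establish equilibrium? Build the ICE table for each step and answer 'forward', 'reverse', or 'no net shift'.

Q₀ = 156.4 vs Keq = 5.6420e-05 ⇒ Q>K, reverse
Step 1:
                  X         C         L
  I         0.06315     1.286    0.2877
  C          0.2755   -0.1837   -0.2755
  E          0.3387     1.102   0.01217
  solve Keq expr → x = -0.09184; check Q = 5.6420e-05
Then remove 0.09118 M of X.
Step 2:
                  X         C         L
  I          0.2475     1.102   0.01217
  C        0.003152 -0.002102 -0.003152
  E          0.2506       1.1   0.00902
  solve Keq expr → x = -0.001051; check Q = 5.6420e-05

Direction: reverse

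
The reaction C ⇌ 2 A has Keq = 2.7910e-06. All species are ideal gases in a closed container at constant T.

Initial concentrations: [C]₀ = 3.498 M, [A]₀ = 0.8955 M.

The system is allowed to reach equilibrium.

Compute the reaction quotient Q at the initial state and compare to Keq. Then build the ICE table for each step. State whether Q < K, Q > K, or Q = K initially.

Q₀ = 0.2293; Q > K (proceeds reverse)

Q₀ = 0.2293 vs Keq = 2.7910e-06 ⇒ Q>K, reverse
Step 1:
                  C         A
  I           3.498    0.8955
  C          0.4461   -0.8922
  E           3.944  0.003318
  solve Keq expr → x = -0.4461; check Q = 2.7910e-06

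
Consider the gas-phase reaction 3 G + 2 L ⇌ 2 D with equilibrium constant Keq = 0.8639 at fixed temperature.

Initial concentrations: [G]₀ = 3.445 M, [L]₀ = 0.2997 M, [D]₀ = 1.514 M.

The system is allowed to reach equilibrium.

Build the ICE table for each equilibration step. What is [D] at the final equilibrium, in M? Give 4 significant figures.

Q₀ = 0.6242 vs Keq = 0.8639 ⇒ Q<K, forward
Step 1:
                   G          L          D
  Initial      3.445     0.2997      1.514
  Change    -0.05026   -0.03351    0.03351
  Equil        3.395     0.2662      1.548
  solve Keq expr → x = 0.01675; check Q = 0.8639

[D]_eq = 1.548 M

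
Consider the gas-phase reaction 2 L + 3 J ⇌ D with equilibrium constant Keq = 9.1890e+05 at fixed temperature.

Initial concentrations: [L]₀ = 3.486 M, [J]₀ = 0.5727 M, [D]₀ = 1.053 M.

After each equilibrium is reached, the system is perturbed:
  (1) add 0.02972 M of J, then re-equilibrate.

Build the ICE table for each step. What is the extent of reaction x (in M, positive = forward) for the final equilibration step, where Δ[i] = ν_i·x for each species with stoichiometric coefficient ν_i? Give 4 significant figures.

Q₀ = 0.4613 vs Keq = 9.1890e+05 ⇒ Q<K, forward
Step 1:
                   L          J          D
  init         3.486     0.5727      1.053
  Δ          -0.3783    -0.5675     0.1892
  eq           3.108   0.005192      1.242
  solve Keq expr → x = 0.1892; check Q = 9.1890e+05
Then add 0.02972 M of J.
Step 2:
                   L          J          D
  init         3.108    0.03491      1.242
  Δ         -0.01979   -0.02968   0.009895
  eq           3.088   0.005228      1.252
  solve Keq expr → x = 0.009895; check Q = 9.1890e+05

x = 0.009895 M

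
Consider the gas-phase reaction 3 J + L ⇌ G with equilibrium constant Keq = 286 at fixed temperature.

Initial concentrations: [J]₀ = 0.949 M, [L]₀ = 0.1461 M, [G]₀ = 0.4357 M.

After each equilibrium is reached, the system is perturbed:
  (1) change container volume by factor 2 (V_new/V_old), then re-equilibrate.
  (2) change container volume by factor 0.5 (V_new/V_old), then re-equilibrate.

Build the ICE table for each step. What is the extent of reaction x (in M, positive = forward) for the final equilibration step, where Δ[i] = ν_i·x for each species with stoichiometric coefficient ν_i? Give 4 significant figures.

Q₀ = 3.489 vs Keq = 286 ⇒ Q<K, forward
Step 1:
                    J           L           G
  init          0.949      0.1461      0.4357
  Δ           -0.4018     -0.1339      0.1339
  eq           0.5472     0.01216      0.5696
  solve Keq expr → x = 0.1339; check Q = 286
Then change container volume by factor 2 (V_new/V_old).
Step 2:
                    J           L           G
  init         0.2736    0.006079      0.2848
  Δ           0.05808     0.01936    -0.01936
  eq           0.3317     0.02544      0.2655
  solve Keq expr → x = -0.01936; check Q = 286
Then change container volume by factor 0.5 (V_new/V_old).
Step 3:
                    J           L           G
  init         0.6633     0.05088      0.5309
  Δ           -0.1162    -0.03872     0.03872
  eq           0.5472     0.01216      0.5696
  solve Keq expr → x = 0.03872; check Q = 286

x = 0.03872 M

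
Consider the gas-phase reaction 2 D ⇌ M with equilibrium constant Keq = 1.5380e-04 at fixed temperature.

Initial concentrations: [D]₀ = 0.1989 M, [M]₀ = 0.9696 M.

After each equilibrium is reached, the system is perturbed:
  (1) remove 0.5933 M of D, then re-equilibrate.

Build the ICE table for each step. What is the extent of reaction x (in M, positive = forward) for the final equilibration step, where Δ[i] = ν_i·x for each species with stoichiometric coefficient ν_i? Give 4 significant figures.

x = -3.3549e-04 M

Q₀ = 24.51 vs Keq = 1.5380e-04 ⇒ Q>K, reverse
Step 1:
                  D         M
  Initial    0.1989    0.9696
  Change      1.938   -0.9689
  Equil       2.137 7.0217e-04
  solve Keq expr → x = -0.9689; check Q = 1.5380e-04
Then remove 0.5933 M of D.
Step 2:
                  D         M
  Initial     1.543 7.0217e-04
  Change  6.7098e-04 -3.3549e-04
  Equil       1.544 3.6668e-04
  solve Keq expr → x = -3.3549e-04; check Q = 1.5380e-04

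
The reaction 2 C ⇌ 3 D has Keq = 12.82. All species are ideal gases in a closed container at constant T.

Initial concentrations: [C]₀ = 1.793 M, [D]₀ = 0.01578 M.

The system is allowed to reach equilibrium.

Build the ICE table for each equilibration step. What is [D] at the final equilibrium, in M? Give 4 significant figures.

[D]_eq = 1.742 M

Q₀ = 1.2223e-06 vs Keq = 12.82 ⇒ Q<K, forward
Step 1:
                   C          D
  I            1.793    0.01578
  C           -1.151      1.726
  E           0.6422      1.742
  solve Keq expr → x = 0.5754; check Q = 12.82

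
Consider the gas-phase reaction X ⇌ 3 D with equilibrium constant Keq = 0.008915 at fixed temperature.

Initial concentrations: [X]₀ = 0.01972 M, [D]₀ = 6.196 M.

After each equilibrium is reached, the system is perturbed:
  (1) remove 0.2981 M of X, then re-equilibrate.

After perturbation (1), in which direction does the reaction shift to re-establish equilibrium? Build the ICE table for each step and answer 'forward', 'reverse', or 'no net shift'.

Direction: reverse

Q₀ = 1.2062e+04 vs Keq = 0.008915 ⇒ Q>K, reverse
Step 1:
                   X          D
  I          0.01972      6.196
  C            1.978     -5.935
  E            1.998     0.2612
  solve Keq expr → x = -1.978; check Q = 0.008915
Then remove 0.2981 M of X.
Step 2:
                   X          D
  I              1.7     0.2612
  C         0.004492   -0.01348
  E            1.704     0.2477
  solve Keq expr → x = -0.004492; check Q = 0.008915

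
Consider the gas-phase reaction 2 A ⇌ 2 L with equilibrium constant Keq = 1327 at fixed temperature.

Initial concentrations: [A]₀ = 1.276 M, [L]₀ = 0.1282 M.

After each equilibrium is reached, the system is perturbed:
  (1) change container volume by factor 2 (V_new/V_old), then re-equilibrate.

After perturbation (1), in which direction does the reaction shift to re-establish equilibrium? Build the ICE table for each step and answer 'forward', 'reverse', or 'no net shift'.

Direction: no net shift

Q₀ = 0.01009 vs Keq = 1327 ⇒ Q<K, forward
Step 1:
                   A          L
  init         1.276     0.1282
  Δ           -1.238      1.238
  eq         0.03752      1.367
  solve Keq expr → x = 0.6192; check Q = 1327
Then change container volume by factor 2 (V_new/V_old).
Step 2:
                   A          L
  init       0.01876     0.6833
  Δ                0          0
  eq         0.01876     0.6833
  solve Keq expr → x = 0; check Q = 1327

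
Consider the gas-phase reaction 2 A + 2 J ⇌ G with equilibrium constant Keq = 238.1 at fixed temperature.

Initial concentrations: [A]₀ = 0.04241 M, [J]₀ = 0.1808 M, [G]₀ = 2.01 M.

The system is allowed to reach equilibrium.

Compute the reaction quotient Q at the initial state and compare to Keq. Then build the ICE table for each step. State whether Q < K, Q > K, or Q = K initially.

Q₀ = 3.4187e+04; Q > K (proceeds reverse)

Q₀ = 3.4187e+04 vs Keq = 238.1 ⇒ Q>K, reverse
Step 1:
                  A         J         G
  I         0.04241    0.1808      2.01
  C          0.1956    0.1956  -0.09782
  E          0.2381    0.3764     1.912
  solve Keq expr → x = -0.09782; check Q = 238.1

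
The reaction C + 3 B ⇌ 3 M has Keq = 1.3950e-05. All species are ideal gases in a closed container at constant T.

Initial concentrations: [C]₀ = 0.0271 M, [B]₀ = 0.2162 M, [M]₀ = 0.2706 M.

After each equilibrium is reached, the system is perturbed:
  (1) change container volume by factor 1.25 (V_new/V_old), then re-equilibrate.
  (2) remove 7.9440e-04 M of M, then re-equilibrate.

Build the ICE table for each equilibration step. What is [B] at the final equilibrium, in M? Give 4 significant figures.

[B]_eq = 0.3845 M

Q₀ = 72.35 vs Keq = 1.3950e-05 ⇒ Q>K, reverse
Step 1:
                  C         B         M
  Initial    0.0271    0.2162    0.2706
  Change    0.08832     0.265    -0.265
  Equil      0.1154    0.4812   0.00564
  solve Keq expr → x = -0.08832; check Q = 1.3950e-05
Then change container volume by factor 1.25 (V_new/V_old).
Step 2:
                  C         B         M
  Initial   0.09234    0.3849  0.004512
  Change  1.0611e-04 3.1833e-04 -3.1833e-04
  Equil     0.09244    0.3852  0.004193
  solve Keq expr → x = -1.0611e-04; check Q = 1.3950e-05
Then remove 7.9440e-04 M of M.
Step 3:
                  C         B         M
  Initial   0.09244    0.3852  0.003399
  Change  -2.6065e-04 -7.8195e-04 7.8195e-04
  Equil     0.09218    0.3845  0.004181
  solve Keq expr → x = 2.6065e-04; check Q = 1.3950e-05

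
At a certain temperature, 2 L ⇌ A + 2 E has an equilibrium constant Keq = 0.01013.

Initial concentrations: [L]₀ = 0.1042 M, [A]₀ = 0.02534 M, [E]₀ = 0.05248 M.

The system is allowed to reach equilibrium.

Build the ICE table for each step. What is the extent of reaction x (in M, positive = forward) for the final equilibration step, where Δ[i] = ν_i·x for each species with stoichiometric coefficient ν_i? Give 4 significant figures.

x = 0.003055 M

Q₀ = 0.006428 vs Keq = 0.01013 ⇒ Q<K, forward
Step 1:
                    L           A           E
  init         0.1042     0.02534     0.05248
  Δ         -0.006109    0.003055    0.006109
  eq          0.09809     0.02839     0.05859
  solve Keq expr → x = 0.003055; check Q = 0.01013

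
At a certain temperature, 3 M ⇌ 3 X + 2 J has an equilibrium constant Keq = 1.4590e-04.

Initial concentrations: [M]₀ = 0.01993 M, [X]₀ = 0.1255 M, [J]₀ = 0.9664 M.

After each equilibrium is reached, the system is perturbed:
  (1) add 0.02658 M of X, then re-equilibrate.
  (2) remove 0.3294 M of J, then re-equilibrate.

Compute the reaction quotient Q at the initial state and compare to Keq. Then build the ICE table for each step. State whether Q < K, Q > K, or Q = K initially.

Q₀ = 233.2 vs Keq = 1.4590e-04 ⇒ Q>K, reverse
Step 1:
                    M           X           J
  I           0.01993      0.1255      0.9664
  C            0.1177     -0.1177    -0.07844
  E            0.1376     0.00784       0.888
  solve Keq expr → x = -0.03922; check Q = 1.4590e-04
Then add 0.02658 M of X.
Step 2:
                    M           X           J
  I            0.1376     0.03442       0.888
  C           0.02504    -0.02504    -0.01669
  E            0.1626    0.009385      0.8713
  solve Keq expr → x = -0.008345; check Q = 1.4590e-04
Then remove 0.3294 M of J.
Step 3:
                    M           X           J
  I            0.1626    0.009385      0.5419
  C         -0.003208    0.003208    0.002139
  E            0.1594     0.01259       0.544
  solve Keq expr → x = 0.001069; check Q = 1.4590e-04

Q₀ = 233.2; Q > K (proceeds reverse)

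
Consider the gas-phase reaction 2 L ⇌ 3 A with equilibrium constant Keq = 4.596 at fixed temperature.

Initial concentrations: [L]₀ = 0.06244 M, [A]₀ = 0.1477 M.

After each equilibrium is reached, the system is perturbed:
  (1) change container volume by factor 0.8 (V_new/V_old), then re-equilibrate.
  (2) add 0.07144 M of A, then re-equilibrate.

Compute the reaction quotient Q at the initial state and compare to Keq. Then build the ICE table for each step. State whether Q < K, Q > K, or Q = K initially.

Q₀ = 0.8264; Q < K (proceeds forward)

Q₀ = 0.8264 vs Keq = 4.596 ⇒ Q<K, forward
Step 1:
                  L         A
  Initial   0.06244    0.1477
  Change   -0.02518   0.03777
  Equil     0.03726    0.1855
  solve Keq expr → x = 0.01259; check Q = 4.596
Then change container volume by factor 0.8 (V_new/V_old).
Step 2:
                  L         A
  Initial   0.04657    0.2318
  Change   0.003659 -0.005489
  Equil     0.05023    0.2264
  solve Keq expr → x = -0.00183; check Q = 4.596
Then add 0.07144 M of A.
Step 3:
                  L         A
  Initial   0.05023    0.2978
  Change    0.01638  -0.02457
  Equil     0.06662    0.2732
  solve Keq expr → x = -0.008191; check Q = 4.596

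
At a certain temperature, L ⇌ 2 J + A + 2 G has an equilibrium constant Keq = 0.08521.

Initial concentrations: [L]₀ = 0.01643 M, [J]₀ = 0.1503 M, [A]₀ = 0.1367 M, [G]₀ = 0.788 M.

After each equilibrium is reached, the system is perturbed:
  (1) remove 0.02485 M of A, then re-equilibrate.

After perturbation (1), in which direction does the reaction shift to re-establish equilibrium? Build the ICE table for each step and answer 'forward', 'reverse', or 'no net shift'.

Direction: forward

Q₀ = 0.1167 vs Keq = 0.08521 ⇒ Q>K, reverse
Step 1:
                    L           J           A           G
  I           0.01643      0.1503      0.1367       0.788
  C          0.003305    -0.00661   -0.003305    -0.00661
  E           0.01974      0.1437      0.1334      0.7814
  solve Keq expr → x = -0.003305; check Q = 0.08521
Then remove 0.02485 M of A.
Step 2:
                    L           J           A           G
  I           0.01974      0.1437      0.1085      0.7814
  C         -0.002163    0.004325    0.002163    0.004325
  E           0.01757       0.148      0.1107      0.7857
  solve Keq expr → x = 0.002163; check Q = 0.08521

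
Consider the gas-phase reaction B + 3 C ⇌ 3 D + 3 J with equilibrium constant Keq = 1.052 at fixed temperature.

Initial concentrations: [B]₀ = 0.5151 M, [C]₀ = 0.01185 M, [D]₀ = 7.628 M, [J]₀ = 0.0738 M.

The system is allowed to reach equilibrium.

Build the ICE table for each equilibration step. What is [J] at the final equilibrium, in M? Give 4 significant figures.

Q₀ = 2.0814e+05 vs Keq = 1.052 ⇒ Q>K, reverse
Step 1:
                    B           C           D           J
  I            0.5151     0.01185       7.628      0.0738
  C           0.02179     0.06536    -0.06536    -0.06536
  E            0.5369     0.07721       7.563    0.008439
  solve Keq expr → x = -0.02179; check Q = 1.052

[J]_eq = 0.008439 M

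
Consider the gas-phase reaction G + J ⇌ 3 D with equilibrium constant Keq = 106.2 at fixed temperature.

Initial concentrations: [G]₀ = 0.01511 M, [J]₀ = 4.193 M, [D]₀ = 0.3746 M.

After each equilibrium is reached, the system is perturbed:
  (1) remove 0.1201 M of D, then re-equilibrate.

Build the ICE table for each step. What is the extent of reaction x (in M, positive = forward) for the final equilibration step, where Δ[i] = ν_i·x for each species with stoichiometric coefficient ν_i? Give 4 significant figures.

Q₀ = 0.8297 vs Keq = 106.2 ⇒ Q<K, forward
Step 1:
                    G           J           D
  init        0.01511       4.193      0.3746
  Δ          -0.01494    -0.01494     0.04483
  eq       1.6630e-04       4.178      0.4194
  solve Keq expr → x = 0.01494; check Q = 106.2
Then remove 0.1201 M of D.
Step 2:
                    G           J           D
  init     1.6630e-04       4.178      0.2993
  Δ       -1.0566e-04 -1.0566e-04  3.1697e-04
  eq       6.0638e-05       4.178      0.2996
  solve Keq expr → x = 1.0566e-04; check Q = 106.2

x = 1.0566e-04 M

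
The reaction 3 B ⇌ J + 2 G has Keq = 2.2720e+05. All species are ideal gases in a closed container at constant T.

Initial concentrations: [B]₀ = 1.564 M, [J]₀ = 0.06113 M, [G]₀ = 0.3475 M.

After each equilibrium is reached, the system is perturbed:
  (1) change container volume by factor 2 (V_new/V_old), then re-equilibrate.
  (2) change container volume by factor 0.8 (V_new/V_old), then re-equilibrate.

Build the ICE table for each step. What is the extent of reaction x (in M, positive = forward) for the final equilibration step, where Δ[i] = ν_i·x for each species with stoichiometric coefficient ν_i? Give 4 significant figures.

x = 0 M

Q₀ = 0.00193 vs Keq = 2.2720e+05 ⇒ Q<K, forward
Step 1:
                    B           J           G
  Initial       1.564     0.06113      0.3475
  Change       -1.547      0.5157       1.031
  Equil        0.0169      0.5768       1.379
  solve Keq expr → x = 0.5157; check Q = 2.2720e+05
Then change container volume by factor 2 (V_new/V_old).
Step 2:
                    B           J           G
  Initial     0.00845      0.2884      0.6894
  Change            0           0           0
  Equil       0.00845      0.2884      0.6894
  solve Keq expr → x = 0; check Q = 2.2720e+05
Then change container volume by factor 0.8 (V_new/V_old).
Step 3:
                    B           J           G
  Initial     0.01056      0.3605      0.8618
  Change            0           0           0
  Equil       0.01056      0.3605      0.8618
  solve Keq expr → x = 0; check Q = 2.2720e+05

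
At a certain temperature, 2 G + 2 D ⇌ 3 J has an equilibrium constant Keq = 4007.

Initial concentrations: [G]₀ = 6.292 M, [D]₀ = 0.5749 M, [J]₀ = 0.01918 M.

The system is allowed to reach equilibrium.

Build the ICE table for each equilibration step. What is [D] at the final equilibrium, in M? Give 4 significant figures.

Q₀ = 5.3924e-07 vs Keq = 4007 ⇒ Q<K, forward
Step 1:
                    G           D           J
  I             6.292      0.5749     0.01918
  C           -0.5726     -0.5726      0.8589
  E             5.719    0.002273      0.8781
  solve Keq expr → x = 0.2863; check Q = 4007

[D]_eq = 0.002273 M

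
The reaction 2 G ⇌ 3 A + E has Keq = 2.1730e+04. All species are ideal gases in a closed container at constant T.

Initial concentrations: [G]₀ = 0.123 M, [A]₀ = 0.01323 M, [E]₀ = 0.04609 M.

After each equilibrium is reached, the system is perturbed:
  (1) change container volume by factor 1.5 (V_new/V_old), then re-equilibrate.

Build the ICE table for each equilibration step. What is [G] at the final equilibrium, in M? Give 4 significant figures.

Q₀ = 7.0547e-06 vs Keq = 2.1730e+04 ⇒ Q<K, forward
Step 1:
                   G          A          E
  init         0.123    0.01323    0.04609
  Δ          -0.1228     0.1842     0.0614
  eq      1.9512e-04     0.1974     0.1075
  solve Keq expr → x = 0.0614; check Q = 2.1730e+04
Then change container volume by factor 1.5 (V_new/V_old).
Step 2:
                   G          A          E
  init    1.3008e-04     0.1316    0.07166
  Δ       -4.3283e-05 6.4924e-05 2.1641e-05
  eq      8.6798e-05     0.1317    0.07168
  solve Keq expr → x = 2.1641e-05; check Q = 2.1730e+04

[G]_eq = 8.6798e-05 M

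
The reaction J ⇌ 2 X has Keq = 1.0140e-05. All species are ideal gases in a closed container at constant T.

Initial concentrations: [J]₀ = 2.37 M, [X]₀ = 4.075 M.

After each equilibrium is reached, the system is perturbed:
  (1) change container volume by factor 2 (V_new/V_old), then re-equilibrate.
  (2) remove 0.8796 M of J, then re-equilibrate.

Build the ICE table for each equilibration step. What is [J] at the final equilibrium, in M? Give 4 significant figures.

Q₀ = 7.007 vs Keq = 1.0140e-05 ⇒ Q>K, reverse
Step 1:
                    J           X
  Initial        2.37       4.075
  Change        2.034      -4.068
  Equil         4.404    0.006683
  solve Keq expr → x = -2.034; check Q = 1.0140e-05
Then change container volume by factor 2 (V_new/V_old).
Step 2:
                    J           X
  Initial       2.202    0.003341
  Change  -6.9164e-04    0.001383
  Equil         2.201    0.004725
  solve Keq expr → x = 6.9164e-04; check Q = 1.0140e-05
Then remove 0.8796 M of J.
Step 3:
                    J           X
  Initial       1.322    0.004725
  Change   5.3144e-04   -0.001063
  Equil         1.322    0.003662
  solve Keq expr → x = -5.3144e-04; check Q = 1.0140e-05

[J]_eq = 1.322 M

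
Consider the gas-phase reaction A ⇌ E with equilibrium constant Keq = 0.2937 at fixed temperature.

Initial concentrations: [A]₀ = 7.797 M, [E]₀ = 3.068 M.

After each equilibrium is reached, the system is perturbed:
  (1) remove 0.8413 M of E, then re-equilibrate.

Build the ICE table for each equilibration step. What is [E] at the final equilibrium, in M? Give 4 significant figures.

Q₀ = 0.3935 vs Keq = 0.2937 ⇒ Q>K, reverse
Step 1:
                    A           E
  init          7.797       3.068
  Δ            0.6014     -0.6014
  eq            8.398       2.467
  solve Keq expr → x = -0.6014; check Q = 0.2937
Then remove 0.8413 M of E.
Step 2:
                    A           E
  init          8.398       1.625
  Δ           -0.6503      0.6503
  eq            7.748       2.276
  solve Keq expr → x = 0.6503; check Q = 0.2937

[E]_eq = 2.276 M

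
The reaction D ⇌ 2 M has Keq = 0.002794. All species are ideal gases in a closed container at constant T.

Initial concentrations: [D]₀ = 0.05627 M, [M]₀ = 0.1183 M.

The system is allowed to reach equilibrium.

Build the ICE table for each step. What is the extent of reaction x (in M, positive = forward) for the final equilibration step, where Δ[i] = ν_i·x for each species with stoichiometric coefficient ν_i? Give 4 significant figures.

x = -0.05051 M

Q₀ = 0.2487 vs Keq = 0.002794 ⇒ Q>K, reverse
Step 1:
                    D           M
  I           0.05627      0.1183
  C           0.05051      -0.101
  E            0.1068     0.01727
  solve Keq expr → x = -0.05051; check Q = 0.002794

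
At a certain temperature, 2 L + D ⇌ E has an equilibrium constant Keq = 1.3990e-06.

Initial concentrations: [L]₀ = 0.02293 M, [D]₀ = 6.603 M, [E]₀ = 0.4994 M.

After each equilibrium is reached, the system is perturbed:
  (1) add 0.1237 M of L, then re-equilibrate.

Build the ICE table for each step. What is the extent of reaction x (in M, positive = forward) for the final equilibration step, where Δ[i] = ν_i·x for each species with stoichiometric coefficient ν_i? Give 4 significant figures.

Q₀ = 143.8 vs Keq = 1.3990e-06 ⇒ Q>K, reverse
Step 1:
                   L          D          E
  I          0.02293      6.603     0.4994
  C           0.9988     0.4994    -0.4994
  E            1.022      7.102 1.0372e-05
  solve Keq expr → x = -0.4994; check Q = 1.3990e-06
Then add 0.1237 M of L.
Step 2:
                   L          D          E
  I            1.145      7.102 1.0372e-05
  C       -5.3270e-06 -2.6635e-06 2.6635e-06
  E            1.145      7.102 1.3036e-05
  solve Keq expr → x = 2.6635e-06; check Q = 1.3990e-06

x = 2.6635e-06 M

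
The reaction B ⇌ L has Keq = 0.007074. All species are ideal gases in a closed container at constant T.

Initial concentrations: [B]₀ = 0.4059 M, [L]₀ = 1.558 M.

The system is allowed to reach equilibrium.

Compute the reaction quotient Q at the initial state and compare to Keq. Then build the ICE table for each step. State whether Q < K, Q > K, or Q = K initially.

Q₀ = 3.838 vs Keq = 0.007074 ⇒ Q>K, reverse
Step 1:
                   B          L
  init        0.4059      1.558
  Δ            1.544     -1.544
  eq            1.95     0.0138
  solve Keq expr → x = -1.544; check Q = 0.007074

Q₀ = 3.838; Q > K (proceeds reverse)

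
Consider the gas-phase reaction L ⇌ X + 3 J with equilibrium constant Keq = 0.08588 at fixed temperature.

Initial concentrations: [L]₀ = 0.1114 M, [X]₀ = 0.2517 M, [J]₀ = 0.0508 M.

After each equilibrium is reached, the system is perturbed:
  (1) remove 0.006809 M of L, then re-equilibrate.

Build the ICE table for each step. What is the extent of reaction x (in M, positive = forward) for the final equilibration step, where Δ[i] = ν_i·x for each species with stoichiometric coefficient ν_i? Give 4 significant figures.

Q₀ = 2.9620e-04 vs Keq = 0.08588 ⇒ Q<K, forward
Step 1:
                    L           X           J
  I            0.1114      0.2517      0.0508
  C           -0.0623      0.0623      0.1869
  E            0.0491       0.314      0.2377
  solve Keq expr → x = 0.0623; check Q = 0.08588
Then remove 0.006809 M of L.
Step 2:
                    L           X           J
  I           0.04229       0.314      0.2377
  C          0.002309   -0.002309   -0.006928
  E            0.0446      0.3117      0.2308
  solve Keq expr → x = -0.002309; check Q = 0.08588

x = -0.002309 M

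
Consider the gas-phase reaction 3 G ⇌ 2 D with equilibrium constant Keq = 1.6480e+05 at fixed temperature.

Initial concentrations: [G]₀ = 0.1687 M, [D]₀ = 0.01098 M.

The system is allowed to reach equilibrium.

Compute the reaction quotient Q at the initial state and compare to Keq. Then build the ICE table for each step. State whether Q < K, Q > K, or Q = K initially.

Q₀ = 0.02511; Q < K (proceeds forward)

Q₀ = 0.02511 vs Keq = 1.6480e+05 ⇒ Q<K, forward
Step 1:
                    G           D
  init         0.1687     0.01098
  Δ           -0.1643      0.1095
  eq         0.004449      0.1205
  solve Keq expr → x = 0.05475; check Q = 1.6480e+05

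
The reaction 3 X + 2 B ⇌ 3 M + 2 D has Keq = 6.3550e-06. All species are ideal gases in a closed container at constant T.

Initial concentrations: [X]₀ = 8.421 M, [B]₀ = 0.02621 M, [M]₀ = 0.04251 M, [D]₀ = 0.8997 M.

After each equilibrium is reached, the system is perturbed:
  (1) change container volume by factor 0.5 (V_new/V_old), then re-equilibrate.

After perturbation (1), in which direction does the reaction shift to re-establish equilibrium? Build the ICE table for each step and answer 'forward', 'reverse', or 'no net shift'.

Direction: no net shift

Q₀ = 1.5158e-04 vs Keq = 6.3550e-06 ⇒ Q>K, reverse
Step 1:
                    X           B           M           D
  init          8.421     0.02621     0.04251      0.8997
  Δ           0.02231     0.01487    -0.02231    -0.01487
  eq            8.443     0.04108      0.0202      0.8848
  solve Keq expr → x = -0.007436; check Q = 6.3550e-06
Then change container volume by factor 0.5 (V_new/V_old).
Step 2:
                    X           B           M           D
  init          16.89     0.08216     0.04041        1.77
  Δ                 0           0           0           0
  eq            16.89     0.08216     0.04041        1.77
  solve Keq expr → x = 0; check Q = 6.3550e-06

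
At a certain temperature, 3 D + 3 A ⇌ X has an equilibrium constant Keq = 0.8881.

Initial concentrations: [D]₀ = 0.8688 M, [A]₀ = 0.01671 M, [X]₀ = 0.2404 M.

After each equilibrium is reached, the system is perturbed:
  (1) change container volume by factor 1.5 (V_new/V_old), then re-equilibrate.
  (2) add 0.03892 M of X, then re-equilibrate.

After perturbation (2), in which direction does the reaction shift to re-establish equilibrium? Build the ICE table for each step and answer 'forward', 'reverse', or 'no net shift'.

Direction: reverse

Q₀ = 7.8568e+04 vs Keq = 0.8881 ⇒ Q>K, reverse
Step 1:
                  D         A         X
  Initial    0.8688   0.01671    0.2404
  Change      0.384     0.384    -0.128
  Equil       1.253    0.4007    0.1124
  solve Keq expr → x = -0.128; check Q = 0.8881
Then change container volume by factor 1.5 (V_new/V_old).
Step 2:
                  D         A         X
  Initial    0.8352    0.2672   0.07493
  Change     0.1075    0.1075  -0.03582
  Equil      0.9427    0.3746   0.03911
  solve Keq expr → x = -0.03582; check Q = 0.8881
Then add 0.03892 M of X.
Step 3:
                  D         A         X
  Initial    0.9427    0.3746   0.07803
  Change    0.04481   0.04481  -0.01494
  Equil      0.9875    0.4194   0.06309
  solve Keq expr → x = -0.01494; check Q = 0.8881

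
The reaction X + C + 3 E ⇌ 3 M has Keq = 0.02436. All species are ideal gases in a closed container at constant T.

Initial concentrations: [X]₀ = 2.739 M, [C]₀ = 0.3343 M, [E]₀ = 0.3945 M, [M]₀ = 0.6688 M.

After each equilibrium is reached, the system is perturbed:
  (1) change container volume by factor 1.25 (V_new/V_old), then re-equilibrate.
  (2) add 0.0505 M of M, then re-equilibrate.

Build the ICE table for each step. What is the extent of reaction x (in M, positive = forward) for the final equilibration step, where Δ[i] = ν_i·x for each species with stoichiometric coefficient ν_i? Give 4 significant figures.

x = -0.01252 M

Q₀ = 5.321 vs Keq = 0.02436 ⇒ Q>K, reverse
Step 1:
                  X         C         E         M
  Initial     2.739    0.3343    0.3945    0.6688
  Change     0.1369    0.1369    0.4106   -0.4106
  Equil       2.876    0.4712    0.8051    0.2582
  solve Keq expr → x = -0.1369; check Q = 0.02436
Then change container volume by factor 1.25 (V_new/V_old).
Step 2:
                  X         C         E         M
  Initial     2.301    0.3769     0.644    0.2066
  Change   0.007108  0.007108   0.02132  -0.02132
  Equil       2.308     0.384    0.6654    0.1853
  solve Keq expr → x = -0.007108; check Q = 0.02436
Then add 0.0505 M of M.
Step 3:
                  X         C         E         M
  Initial     2.308     0.384    0.6654    0.2358
  Change    0.01252   0.01252   0.03757  -0.03757
  Equil        2.32    0.3966    0.7029    0.1982
  solve Keq expr → x = -0.01252; check Q = 0.02436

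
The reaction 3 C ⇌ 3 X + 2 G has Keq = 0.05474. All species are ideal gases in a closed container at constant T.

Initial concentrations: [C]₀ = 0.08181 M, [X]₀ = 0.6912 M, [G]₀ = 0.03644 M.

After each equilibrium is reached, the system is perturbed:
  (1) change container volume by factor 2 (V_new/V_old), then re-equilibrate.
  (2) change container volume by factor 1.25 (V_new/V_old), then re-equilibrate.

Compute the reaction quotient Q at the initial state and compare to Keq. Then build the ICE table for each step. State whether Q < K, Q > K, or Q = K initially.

Q₀ = 0.8008 vs Keq = 0.05474 ⇒ Q>K, reverse
Step 1:
                   C          X          G
  Initial    0.08181     0.6912    0.03644
  Change     0.03018   -0.03018   -0.02012
  Equil        0.112      0.661    0.01632
  solve Keq expr → x = -0.01006; check Q = 0.05474
Then change container volume by factor 2 (V_new/V_old).
Step 2:
                   C          X          G
  Initial      0.056     0.3305   0.008158
  Change   -0.007104   0.007104   0.004736
  Equil      0.04889     0.3376    0.01289
  solve Keq expr → x = 0.002368; check Q = 0.05474
Then change container volume by factor 1.25 (V_new/V_old).
Step 3:
                   C          X          G
  Initial    0.03911     0.2701    0.01032
  Change   -0.002114   0.002114    0.00141
  Equil        0.037     0.2722    0.01173
  solve Keq expr → x = 7.0481e-04; check Q = 0.05474

Q₀ = 0.8008; Q > K (proceeds reverse)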